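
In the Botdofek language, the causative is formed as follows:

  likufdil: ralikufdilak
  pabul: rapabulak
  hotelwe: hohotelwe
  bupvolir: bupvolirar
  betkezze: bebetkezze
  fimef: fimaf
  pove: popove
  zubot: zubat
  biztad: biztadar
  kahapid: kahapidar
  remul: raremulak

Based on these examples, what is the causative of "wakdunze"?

wawakdunze

fimef and betkezze both have last vowel 'e' yet inflect differently (fimaf, bebetkezze), so the last vowel is not what conditions the rule; the final letter is.
"wakdunze" ends in -e. The stems ending in -e (betkezze → bebetkezze, pove → popove, hotelwe → hohotelwe) repeat the first consonant+vowel as a prefix.
So wakdunze → wawakdunze.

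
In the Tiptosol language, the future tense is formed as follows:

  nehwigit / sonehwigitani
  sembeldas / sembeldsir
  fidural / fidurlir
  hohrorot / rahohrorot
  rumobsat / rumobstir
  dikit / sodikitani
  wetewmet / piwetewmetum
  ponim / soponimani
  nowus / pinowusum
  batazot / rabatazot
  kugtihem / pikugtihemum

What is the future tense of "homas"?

homsir

nehwigit and hohrorot both end in -t yet inflect differently (sonehwigitani, rahohrorot), so the final letter is not what conditions the rule; the last vowel is.
"homas" has last vowel 'a'. The stems whose last vowel is 'a' (sembeldas → sembeldsir, rumobsat → rumobstir, fidural → fidurlir) delete the last vowel and add -ir.
The other patterns: stems whose last vowel is 'i' add so- … -ani around the stem; stems whose last vowel is 'o' add the prefix ra-; stems whose last vowel is 'e' or 'u' add pi- … -um around the stem.
So homas → homsir.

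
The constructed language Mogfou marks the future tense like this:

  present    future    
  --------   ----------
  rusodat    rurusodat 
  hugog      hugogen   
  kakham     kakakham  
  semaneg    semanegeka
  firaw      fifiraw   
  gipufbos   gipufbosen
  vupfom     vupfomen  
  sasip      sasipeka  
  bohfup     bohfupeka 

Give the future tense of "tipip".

tipipeka

vupfom and kakham both end in -m yet inflect differently (vupfomen, kakakham), so the final letter is not what conditions the rule; the last vowel is.
"tipip" has last vowel 'i'. The one such stem in the data (sasip → sasipeka) adds -eka, so the same rule applies.
The other patterns: stems whose last vowel is 'o' add -en; stems whose last vowel is 'a' repeat the first consonant+vowel as a prefix.
So tipip → tipipeka.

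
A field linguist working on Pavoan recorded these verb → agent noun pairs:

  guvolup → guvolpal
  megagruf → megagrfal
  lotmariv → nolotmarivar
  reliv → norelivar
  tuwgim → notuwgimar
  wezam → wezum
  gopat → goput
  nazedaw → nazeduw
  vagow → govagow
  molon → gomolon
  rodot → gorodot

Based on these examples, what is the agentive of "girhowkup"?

girhowkpal

tuwgim and wezam both end in -m yet inflect differently (notuwgimar, wezum), so the final letter is not what conditions the rule; the last vowel is.
"girhowkup" has last vowel 'u'. The stems whose last vowel is 'u' (guvolup → guvolpal, megagruf → megagrfal) delete the last vowel and add -al.
So girhowkup → girhowkpal.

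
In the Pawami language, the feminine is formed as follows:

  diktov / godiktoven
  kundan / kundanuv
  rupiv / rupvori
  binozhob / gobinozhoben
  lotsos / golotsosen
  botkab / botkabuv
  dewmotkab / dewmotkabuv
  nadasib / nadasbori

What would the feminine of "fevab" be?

fevabuv

binozhob and nadasib both end in -b yet inflect differently (gobinozhoben, nadasbori), so the final letter is not what conditions the rule; the last vowel is.
"fevab" has last vowel 'a'. The stems whose last vowel is 'a' (botkab → botkabuv, dewmotkab → dewmotkabuv, kundan → kundanuv) add -uv.
So fevab → fevabuv.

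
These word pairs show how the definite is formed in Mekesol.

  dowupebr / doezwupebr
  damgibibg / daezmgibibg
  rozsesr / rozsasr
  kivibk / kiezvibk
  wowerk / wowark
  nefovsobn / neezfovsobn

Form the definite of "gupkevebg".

dowupebr and rozsesr both end in -r yet inflect differently (doezwupebr, rozsasr), so the final letter is not what conditions the rule; the second-to-last letter is.
"gupkevebg" has second-to-last letter 'b'. The stems whose second-to-last letter is 'b' (kivibk → kiezvibk, damgibibg → daezmgibibg, dowupebr → doezwupebr) insert -ez- after the first vowel.
So gupkevebg → guezpkevebg.

guezpkevebg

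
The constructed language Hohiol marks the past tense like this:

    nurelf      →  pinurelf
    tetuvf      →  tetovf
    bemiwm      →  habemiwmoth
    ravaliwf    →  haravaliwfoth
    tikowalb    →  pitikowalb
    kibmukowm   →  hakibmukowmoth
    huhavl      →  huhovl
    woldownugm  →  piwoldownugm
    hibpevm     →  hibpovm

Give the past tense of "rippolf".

"rippolf" has second-to-last letter 'l'. The stems whose second-to-last letter is 'l' (tikowalb → pitikowalb, nurelf → pinurelf) add the prefix pi-.
So rippolf → pirippolf.

pirippolf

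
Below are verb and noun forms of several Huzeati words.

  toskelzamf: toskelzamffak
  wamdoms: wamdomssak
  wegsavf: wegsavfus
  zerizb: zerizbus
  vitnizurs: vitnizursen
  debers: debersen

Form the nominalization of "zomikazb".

toskelzamf and wegsavf both end in -f yet inflect differently (toskelzamffak, wegsavfus), so the final letter is not what conditions the rule; the second-to-last letter is.
"zomikazb" has second-to-last letter 'z'. The one such stem in the data (zerizb → zerizbus) adds -us, so the same rule applies.
So zomikazb → zomikazbus.

zomikazbus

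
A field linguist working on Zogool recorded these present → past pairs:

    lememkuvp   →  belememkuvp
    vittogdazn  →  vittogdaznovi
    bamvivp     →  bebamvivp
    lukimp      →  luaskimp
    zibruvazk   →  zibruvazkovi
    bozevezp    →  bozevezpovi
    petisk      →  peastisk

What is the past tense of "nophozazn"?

"nophozazn" has second-to-last letter 'z'. The stems whose second-to-last letter is 'z' (zibruvazk → zibruvazkovi, bozevezp → bozevezpovi, vittogdazn → vittogdaznovi) add -ovi.
The other patterns: stems whose second-to-last letter is 'v' add the prefix be-; stems whose second-to-last letter is 'm' or 's' insert -as- after the first vowel.
So nophozazn → nophozaznovi.

nophozaznovi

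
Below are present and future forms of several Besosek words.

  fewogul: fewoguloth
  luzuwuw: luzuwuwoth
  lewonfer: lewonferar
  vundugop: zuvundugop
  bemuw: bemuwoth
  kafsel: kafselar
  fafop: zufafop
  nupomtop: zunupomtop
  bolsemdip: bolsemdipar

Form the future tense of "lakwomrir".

fewogul and kafsel both end in -l yet inflect differently (fewoguloth, kafselar), so the final letter is not what conditions the rule; the last vowel is.
"lakwomrir" has last vowel 'i'. The one such stem in the data (bolsemdip → bolsemdipar) adds -ar, so the same rule applies.
So lakwomrir → lakwomrirar.

lakwomrirar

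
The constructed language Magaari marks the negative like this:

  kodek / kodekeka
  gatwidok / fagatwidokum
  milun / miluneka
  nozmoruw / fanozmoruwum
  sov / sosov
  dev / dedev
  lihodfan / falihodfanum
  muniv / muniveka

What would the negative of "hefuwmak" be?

fahefuwmakum

dev and muniv both end in -v yet inflect differently (dedev, muniveka), so the final letter is not what conditions the rule; the number of vowels is.
"hefuwmak" has 3 vowels. The stems with 3 vowels (lihodfan → falihodfanum, nozmoruw → fanozmoruwum, gatwidok → fagatwidokum) add fa- … -um around the stem.
So hefuwmak → fahefuwmakum.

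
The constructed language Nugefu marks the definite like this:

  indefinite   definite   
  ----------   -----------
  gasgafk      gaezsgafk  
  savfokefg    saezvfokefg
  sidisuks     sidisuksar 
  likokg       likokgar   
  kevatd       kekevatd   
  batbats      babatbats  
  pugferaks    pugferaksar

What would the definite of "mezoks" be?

batbats and sidisuks both end in -s yet inflect differently (babatbats, sidisuksar), so the final letter is not what conditions the rule; the second-to-last letter is.
"mezoks" has second-to-last letter 'k'. The stems whose second-to-last letter is 'k' (sidisuks → sidisuksar, likokg → likokgar, pugferaks → pugferaksar) add -ar.
The other patterns: stems whose second-to-last letter is 't' repeat the first consonant+vowel as a prefix; stems whose second-to-last letter is 'f' insert -ez- after the first vowel.
So mezoks → mezoksar.

mezoksar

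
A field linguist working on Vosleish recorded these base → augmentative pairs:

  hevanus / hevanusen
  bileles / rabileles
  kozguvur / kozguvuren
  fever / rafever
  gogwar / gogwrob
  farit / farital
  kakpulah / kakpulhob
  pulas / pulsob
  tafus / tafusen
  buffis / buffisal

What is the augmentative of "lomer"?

"lomer" has last vowel 'e'. The stems whose last vowel is 'e' (fever → rafever, bileles → rabileles) add the prefix ra-.
The other patterns: stems whose last vowel is 'a' delete the last vowel and add -ob; stems whose last vowel is 'u' add -en; stems whose last vowel is 'i' add -al.
So lomer → ralomer.

ralomer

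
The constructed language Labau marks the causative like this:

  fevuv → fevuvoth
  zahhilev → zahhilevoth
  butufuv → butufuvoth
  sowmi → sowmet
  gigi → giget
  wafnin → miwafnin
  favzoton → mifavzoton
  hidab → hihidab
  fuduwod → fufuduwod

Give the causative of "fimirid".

fifimirid

sowmi and wafnin both have last vowel 'i' yet inflect differently (sowmet, miwafnin), so the last vowel is not what conditions the rule; the final letter is.
"fimirid" ends in -d. The one such stem in the data (fuduwod → fufuduwod) repeats the first consonant+vowel as a prefix (as does hidab), so the same rule applies.
So fimirid → fifimirid.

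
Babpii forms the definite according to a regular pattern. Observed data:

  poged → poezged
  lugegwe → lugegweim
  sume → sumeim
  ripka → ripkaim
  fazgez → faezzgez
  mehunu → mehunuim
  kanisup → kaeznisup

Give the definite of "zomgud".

"zomgud" ends in a consonant. The stems ending in a consonant (kanisup → kaeznisup, poged → poezged, fazgez → faezzgez) insert -ez- after the first vowel.
So zomgud → zoezmgud.

zoezmgud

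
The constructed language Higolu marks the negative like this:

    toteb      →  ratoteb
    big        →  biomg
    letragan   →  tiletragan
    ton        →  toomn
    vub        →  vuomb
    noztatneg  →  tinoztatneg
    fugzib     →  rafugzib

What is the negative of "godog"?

ragodog

vub and fugzib both end in -b yet inflect differently (vuomb, rafugzib), so the final letter is not what conditions the rule; the number of vowels is.
"godog" has 2 vowels. The stems with 2 vowels (fugzib → rafugzib, toteb → ratoteb) add the prefix ra-.
The other patterns: stems with 1 vowel insert -om- after the first vowel; stems with 3 vowels add the prefix ti-.
So godog → ragodog.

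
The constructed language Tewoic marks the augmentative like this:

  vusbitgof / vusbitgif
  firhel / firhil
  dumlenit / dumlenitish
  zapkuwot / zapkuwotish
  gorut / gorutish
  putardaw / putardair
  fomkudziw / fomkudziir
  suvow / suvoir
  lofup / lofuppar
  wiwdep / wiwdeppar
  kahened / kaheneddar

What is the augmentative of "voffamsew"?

vusbitgof and zapkuwot both have last vowel 'o' yet inflect differently (vusbitgif, zapkuwotish), so the last vowel is not what conditions the rule; the final letter is.
"voffamsew" ends in -w. The stems ending in -w (putardaw → putardair, fomkudziw → fomkudziir, suvow → suvoir) drop the final letter and add -ir.
So voffamsew → voffamseir.

voffamseir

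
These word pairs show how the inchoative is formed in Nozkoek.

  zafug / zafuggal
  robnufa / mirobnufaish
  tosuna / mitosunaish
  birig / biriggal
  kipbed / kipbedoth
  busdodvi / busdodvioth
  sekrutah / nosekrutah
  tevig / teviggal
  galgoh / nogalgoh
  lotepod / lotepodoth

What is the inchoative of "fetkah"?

nofetkah

busdodvi and tevig both have last vowel 'i' yet inflect differently (busdodvioth, teviggal), so the last vowel is not what conditions the rule; the final letter is.
"fetkah" ends in -h. The stems ending in -h (sekrutah → nosekrutah, galgoh → nogalgoh) add the prefix no-.
The other patterns: stems ending in -a add mi- … -ish around the stem; stems ending in -d or -i add -oth; stems ending in -g double the final consonant and add -al.
So fetkah → nofetkah.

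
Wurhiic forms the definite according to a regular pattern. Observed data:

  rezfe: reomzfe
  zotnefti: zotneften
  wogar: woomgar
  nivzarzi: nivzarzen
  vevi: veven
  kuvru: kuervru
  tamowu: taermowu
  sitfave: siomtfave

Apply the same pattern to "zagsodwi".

zagsodwen

kuvru and vevi both have 2 vowels yet inflect differently (kuervru, veven), so the number of vowels is not what conditions the rule; the final letter is.
"zagsodwi" ends in -i. The stems ending in -i (vevi → veven, zotnefti → zotneften, nivzarzi → nivzarzen) drop the final letter and add -en.
So zagsodwi → zagsodwen.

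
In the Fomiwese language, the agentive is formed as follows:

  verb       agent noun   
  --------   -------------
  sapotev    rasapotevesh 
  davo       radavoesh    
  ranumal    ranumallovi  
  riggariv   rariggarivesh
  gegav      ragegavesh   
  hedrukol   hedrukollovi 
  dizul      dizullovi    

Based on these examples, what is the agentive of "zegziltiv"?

hedrukol and davo both have last vowel 'o' yet inflect differently (hedrukollovi, radavoesh), so the last vowel is not what conditions the rule; the final letter is.
"zegziltiv" ends in -v. The stems ending in -v (riggariv → rariggarivesh, sapotev → rasapotevesh, gegav → ragegavesh) add ra- … -esh around the stem.
So zegziltiv → razegziltivesh.

razegziltivesh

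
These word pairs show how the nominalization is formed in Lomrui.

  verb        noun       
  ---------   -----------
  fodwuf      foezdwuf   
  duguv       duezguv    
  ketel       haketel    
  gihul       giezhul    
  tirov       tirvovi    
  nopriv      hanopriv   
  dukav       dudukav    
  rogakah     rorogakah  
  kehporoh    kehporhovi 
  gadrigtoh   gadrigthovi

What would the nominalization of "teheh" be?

hateheh

"teheh" has last vowel 'e'. The one such stem in the data (ketel → haketel) adds the prefix ha-, so the same rule applies.
So teheh → hateheh.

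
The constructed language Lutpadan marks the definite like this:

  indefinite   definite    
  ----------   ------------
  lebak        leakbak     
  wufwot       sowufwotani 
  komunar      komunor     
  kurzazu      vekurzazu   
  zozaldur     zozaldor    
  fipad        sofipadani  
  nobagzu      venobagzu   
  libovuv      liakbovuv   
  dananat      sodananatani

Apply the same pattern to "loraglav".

"loraglav" ends in -v. The one such stem in the data (libovuv → liakbovuv) inserts -ak- after the first vowel (as does lebak), so the same rule applies.
The other patterns: stems ending in -d or -t add so- … -ani around the stem; stems ending in -r change the last vowel to 'o'; stems ending in -u add the prefix ve-.
So loraglav → loakraglav.

loakraglav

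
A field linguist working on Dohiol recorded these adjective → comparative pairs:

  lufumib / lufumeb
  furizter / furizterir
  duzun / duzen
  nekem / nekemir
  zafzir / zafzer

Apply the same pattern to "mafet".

mafetir

furizter and zafzir both end in -r yet inflect differently (furizterir, zafzer), so the final letter is not what conditions the rule; the last vowel is.
"mafet" has last vowel 'e'. The stems whose last vowel is 'e' (furizter → furizterir, nekem → nekemir) add -ir.
The other pattern: stems whose last vowel is 'i' or 'u' change the last vowel to 'e'.
So mafet → mafetir.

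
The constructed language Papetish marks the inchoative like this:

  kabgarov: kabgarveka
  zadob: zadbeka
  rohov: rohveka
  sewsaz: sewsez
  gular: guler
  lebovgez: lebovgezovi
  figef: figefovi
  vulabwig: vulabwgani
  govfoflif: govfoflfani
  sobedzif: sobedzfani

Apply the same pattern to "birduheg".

birduhegovi

sewsaz and lebovgez both end in -z yet inflect differently (sewsez, lebovgezovi), so the final letter is not what conditions the rule; the last vowel is.
"birduheg" has last vowel 'e'. The stems whose last vowel is 'e' (lebovgez → lebovgezovi, figef → figefovi) add -ovi.
The other patterns: stems whose last vowel is 'o' delete the last vowel and add -eka; stems whose last vowel is 'a' change the last vowel to 'e'; stems whose last vowel is 'i' delete the last vowel and add -ani.
So birduheg → birduhegovi.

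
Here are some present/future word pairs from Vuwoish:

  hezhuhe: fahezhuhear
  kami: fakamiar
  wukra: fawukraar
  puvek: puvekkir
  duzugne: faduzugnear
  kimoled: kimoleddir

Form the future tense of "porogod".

porogoddir

hezhuhe and puvek both have last vowel 'e' yet inflect differently (fahezhuhear, puvekkir), so the last vowel is not what conditions the rule; whether the stem ends in a vowel or a consonant is.
"porogod" ends in a consonant. The stems ending in a consonant (puvek → puvekkir, kimoled → kimoleddir) double the final consonant and add -ir.
So porogod → porogoddir.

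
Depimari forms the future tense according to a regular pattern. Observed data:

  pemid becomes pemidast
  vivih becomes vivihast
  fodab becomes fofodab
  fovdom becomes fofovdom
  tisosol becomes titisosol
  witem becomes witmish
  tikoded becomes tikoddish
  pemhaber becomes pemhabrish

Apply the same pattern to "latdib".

"latdib" has last vowel 'i'. The stems whose last vowel is 'i' (pemid → pemidast, vivih → vivihast) add -ast.
So latdib → latdibast.

latdibast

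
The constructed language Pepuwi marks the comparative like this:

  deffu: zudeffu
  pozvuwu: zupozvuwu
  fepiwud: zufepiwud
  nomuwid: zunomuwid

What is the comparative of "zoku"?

zuzoku

Every pair shown (deffu → zudeffu, pozvuwu → zupozvuwu, fepiwud → zufepiwud, …) follows the same rule: add the prefix zu-.
So zoku → zuzoku.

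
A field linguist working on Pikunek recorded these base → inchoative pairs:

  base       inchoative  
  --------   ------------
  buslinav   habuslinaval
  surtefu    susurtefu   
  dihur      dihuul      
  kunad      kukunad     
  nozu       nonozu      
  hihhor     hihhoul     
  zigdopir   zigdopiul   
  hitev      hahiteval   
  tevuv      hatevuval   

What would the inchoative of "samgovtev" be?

"samgovtev" ends in -v. The stems ending in -v (buslinav → habuslinaval, hitev → hahiteval, tevuv → hatevuval) add ha- … -al around the stem.
So samgovtev → hasamgovteval.

hasamgovteval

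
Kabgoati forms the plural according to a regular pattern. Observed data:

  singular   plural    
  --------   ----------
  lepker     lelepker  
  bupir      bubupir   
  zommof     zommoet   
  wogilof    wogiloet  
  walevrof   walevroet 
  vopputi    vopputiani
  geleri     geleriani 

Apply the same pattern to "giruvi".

giruviani

"giruvi" ends in -i. The stems ending in -i (vopputi → vopputiani, geleri → geleriani) add -ani.
So giruvi → giruviani.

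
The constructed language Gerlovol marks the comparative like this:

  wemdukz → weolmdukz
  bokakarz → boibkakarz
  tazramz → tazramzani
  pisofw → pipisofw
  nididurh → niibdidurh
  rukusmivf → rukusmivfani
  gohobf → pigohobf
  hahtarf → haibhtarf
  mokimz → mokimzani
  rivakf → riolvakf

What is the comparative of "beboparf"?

beibboparf

tazramz and wemdukz both end in -z yet inflect differently (tazramzani, weolmdukz), so the final letter is not what conditions the rule; the second-to-last letter is.
"beboparf" has second-to-last letter 'r'. The stems whose second-to-last letter is 'r' (nididurh → niibdidurh, hahtarf → haibhtarf, bokakarz → boibkakarz) insert -ib- after the first vowel.
So beboparf → beibboparf.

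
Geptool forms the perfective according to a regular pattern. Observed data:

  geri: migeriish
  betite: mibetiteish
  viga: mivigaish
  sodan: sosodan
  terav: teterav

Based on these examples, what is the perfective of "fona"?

"fona" ends in a vowel. The stems ending in a vowel (geri → migeriish, betite → mibetiteish, viga → mivigaish) add mi- … -ish around the stem.
So fona → mifonaish.

mifonaish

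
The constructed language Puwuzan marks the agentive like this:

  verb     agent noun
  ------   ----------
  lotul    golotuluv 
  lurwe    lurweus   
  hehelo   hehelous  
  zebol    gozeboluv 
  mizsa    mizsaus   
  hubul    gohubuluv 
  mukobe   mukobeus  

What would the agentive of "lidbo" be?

hehelo and zebol both have last vowel 'o' yet inflect differently (hehelous, gozeboluv), so the last vowel is not what conditions the rule; whether the stem ends in a vowel or a consonant is.
"lidbo" ends in a vowel. The stems ending in a vowel (mukobe → mukobeus, mizsa → mizsaus, hehelo → hehelous) add -us.
So lidbo → lidbous.

lidbous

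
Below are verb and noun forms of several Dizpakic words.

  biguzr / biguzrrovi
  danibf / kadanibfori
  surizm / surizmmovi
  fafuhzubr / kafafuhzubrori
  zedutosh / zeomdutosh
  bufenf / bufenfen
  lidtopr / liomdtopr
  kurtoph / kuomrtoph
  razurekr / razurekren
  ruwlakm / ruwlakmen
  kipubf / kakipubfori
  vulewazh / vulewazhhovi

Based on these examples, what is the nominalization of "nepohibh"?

danibf and bufenf both end in -f yet inflect differently (kadanibfori, bufenfen), so the final letter is not what conditions the rule; the second-to-last letter is.
"nepohibh" has second-to-last letter 'b'. The stems whose second-to-last letter is 'b' (danibf → kadanibfori, fafuhzubr → kafafuhzubrori, kipubf → kakipubfori) add ka- … -ori around the stem.
So nepohibh → kanepohibhori.

kanepohibhori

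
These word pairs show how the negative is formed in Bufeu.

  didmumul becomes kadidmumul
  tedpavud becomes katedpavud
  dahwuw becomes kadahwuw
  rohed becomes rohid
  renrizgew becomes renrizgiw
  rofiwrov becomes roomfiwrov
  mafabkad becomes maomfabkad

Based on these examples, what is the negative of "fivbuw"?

kafivbuw

"fivbuw" has last vowel 'u'. The stems whose last vowel is 'u' (didmumul → kadidmumul, tedpavud → katedpavud, dahwuw → kadahwuw) add the prefix ka-.
So fivbuw → kafivbuw.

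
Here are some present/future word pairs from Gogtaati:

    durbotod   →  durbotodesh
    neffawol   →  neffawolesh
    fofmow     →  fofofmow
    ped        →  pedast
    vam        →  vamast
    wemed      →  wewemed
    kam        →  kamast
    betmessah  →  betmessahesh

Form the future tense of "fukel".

ped and wemed both end in -d yet inflect differently (pedast, wewemed), so the final letter is not what conditions the rule; the number of vowels is.
"fukel" has 2 vowels. The stems with 2 vowels (fofmow → fofofmow, wemed → wewemed) repeat the first consonant+vowel as a prefix.
The other patterns: stems with 1 vowel add -ast; stems with 3 vowels add -esh.
So fukel → fufukel.

fufukel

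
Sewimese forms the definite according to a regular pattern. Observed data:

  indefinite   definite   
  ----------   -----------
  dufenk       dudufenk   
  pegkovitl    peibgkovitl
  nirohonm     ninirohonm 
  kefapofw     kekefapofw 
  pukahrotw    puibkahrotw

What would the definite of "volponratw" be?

voiblponratw

"volponratw" has second-to-last letter 't'. The stems whose second-to-last letter is 't' (pukahrotw → puibkahrotw, pegkovitl → peibgkovitl) insert -ib- after the first vowel.
The other pattern: stems whose second-to-last letter is 'f' or 'n' repeat the first consonant+vowel as a prefix.
So volponratw → voiblponratw.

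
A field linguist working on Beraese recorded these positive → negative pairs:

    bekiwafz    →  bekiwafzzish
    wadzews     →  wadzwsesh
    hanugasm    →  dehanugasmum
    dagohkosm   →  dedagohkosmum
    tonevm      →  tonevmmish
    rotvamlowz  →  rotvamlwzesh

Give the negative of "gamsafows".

gamsafwsesh

"gamsafows" has second-to-last letter 'w'. The stems whose second-to-last letter is 'w' (wadzews → wadzwsesh, rotvamlowz → rotvamlwzesh) delete the last vowel and add -esh.
The other patterns: stems whose second-to-last letter is 's' add de- … -um around the stem; stems whose second-to-last letter is 'f' or 'v' double the final consonant and add -ish.
So gamsafows → gamsafwsesh.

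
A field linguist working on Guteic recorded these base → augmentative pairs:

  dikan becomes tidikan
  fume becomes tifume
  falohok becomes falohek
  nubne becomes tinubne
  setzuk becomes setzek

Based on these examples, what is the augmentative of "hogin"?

tihogin

"hogin" ends in -n. The one such stem in the data (dikan → tidikan) adds the prefix ti-, so the same rule applies.
The other pattern: stems ending in -k change the last vowel to 'e'.
So hogin → tihogin.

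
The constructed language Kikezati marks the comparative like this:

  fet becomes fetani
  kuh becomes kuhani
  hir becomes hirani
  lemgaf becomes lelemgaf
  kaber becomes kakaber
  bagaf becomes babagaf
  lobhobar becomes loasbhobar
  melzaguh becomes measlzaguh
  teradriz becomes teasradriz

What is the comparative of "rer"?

"rer" has 1 vowel. The stems with 1 vowel (fet → fetani, kuh → kuhani, hir → hirani) add -ani.
So rer → rerani.

rerani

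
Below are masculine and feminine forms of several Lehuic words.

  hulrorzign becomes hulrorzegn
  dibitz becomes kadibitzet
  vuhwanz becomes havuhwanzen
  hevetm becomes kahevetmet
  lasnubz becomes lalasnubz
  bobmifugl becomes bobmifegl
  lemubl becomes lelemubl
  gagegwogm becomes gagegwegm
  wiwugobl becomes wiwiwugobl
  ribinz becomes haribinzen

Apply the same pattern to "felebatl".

kafelebatlet

bobmifugl and wiwugobl both end in -l yet inflect differently (bobmifegl, wiwiwugobl), so the final letter is not what conditions the rule; the second-to-last letter is.
"felebatl" has second-to-last letter 't'. The stems whose second-to-last letter is 't' (dibitz → kadibitzet, hevetm → kahevetmet) add ka- … -et around the stem.
So felebatl → kafelebatlet.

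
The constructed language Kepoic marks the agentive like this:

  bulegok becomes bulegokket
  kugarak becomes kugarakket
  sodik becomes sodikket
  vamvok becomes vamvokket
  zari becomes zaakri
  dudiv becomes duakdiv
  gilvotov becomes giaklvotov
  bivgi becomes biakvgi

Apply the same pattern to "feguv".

sodik and zari both have last vowel 'i' yet inflect differently (sodikket, zaakri), so the last vowel is not what conditions the rule; the final letter is.
"feguv" ends in -v. The stems ending in -v (dudiv → duakdiv, gilvotov → giaklvotov) insert -ak- after the first vowel.
The other pattern: stems ending in -k double the final consonant and add -et.
So feguv → feakguv.

feakguv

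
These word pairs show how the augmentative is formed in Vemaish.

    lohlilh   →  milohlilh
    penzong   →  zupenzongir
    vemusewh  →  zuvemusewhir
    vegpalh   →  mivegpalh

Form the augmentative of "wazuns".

lohlilh and vemusewh both end in -h yet inflect differently (milohlilh, zuvemusewhir), so the final letter is not what conditions the rule; the second-to-last letter is.
"wazuns" has second-to-last letter 'n'. The one such stem in the data (penzong → zupenzongir) adds zu- … -ir around the stem, so the same rule applies.
So wazuns → zuwazunsir.

zuwazunsir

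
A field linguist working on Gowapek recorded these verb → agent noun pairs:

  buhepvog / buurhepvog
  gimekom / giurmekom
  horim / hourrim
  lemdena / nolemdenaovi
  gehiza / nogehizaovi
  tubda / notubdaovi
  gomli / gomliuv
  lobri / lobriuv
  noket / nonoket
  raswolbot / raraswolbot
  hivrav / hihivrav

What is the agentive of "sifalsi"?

horim and gomli both have last vowel 'i' yet inflect differently (hourrim, gomliuv), so the last vowel is not what conditions the rule; the final letter is.
"sifalsi" ends in -i. The stems ending in -i (gomli → gomliuv, lobri → lobriuv) add -uv.
So sifalsi → sifalsiuv.

sifalsiuv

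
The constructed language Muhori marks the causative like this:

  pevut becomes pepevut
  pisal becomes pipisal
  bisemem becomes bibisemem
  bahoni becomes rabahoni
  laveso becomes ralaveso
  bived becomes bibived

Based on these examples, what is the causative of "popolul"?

"popolul" ends in a consonant. The stems ending in a consonant (pisal → pipisal, bived → bibived, bisemem → bibisemem) repeat the first consonant+vowel as a prefix.
So popolul → popopolul.

popopolul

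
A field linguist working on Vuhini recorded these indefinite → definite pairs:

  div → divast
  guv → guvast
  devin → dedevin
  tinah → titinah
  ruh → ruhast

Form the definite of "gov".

govast

"gov" has 1 vowel. The stems with 1 vowel (div → divast, guv → guvast, ruh → ruhast) add -ast.
The other pattern: stems with 2 vowels repeat the first consonant+vowel as a prefix.
So gov → govast.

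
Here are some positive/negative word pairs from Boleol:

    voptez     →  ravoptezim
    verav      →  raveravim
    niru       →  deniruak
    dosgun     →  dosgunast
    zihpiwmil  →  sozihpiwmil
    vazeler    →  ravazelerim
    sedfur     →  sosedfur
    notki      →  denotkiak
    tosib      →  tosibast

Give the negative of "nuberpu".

denuberpuak

vazeler and sedfur both end in -r yet inflect differently (ravazelerim, sosedfur), so the final letter is not what conditions the rule; the first letter is.
"nuberpu" begins with n-. The stems beginning with n- (niru → deniruak, notki → denotkiak) add de- … -ak around the stem.
The other patterns: stems beginning with v- add ra- … -im around the stem; stems beginning with d- or t- add -ast; stems beginning with s- or z- add the prefix so-.
So nuberpu → denuberpuak.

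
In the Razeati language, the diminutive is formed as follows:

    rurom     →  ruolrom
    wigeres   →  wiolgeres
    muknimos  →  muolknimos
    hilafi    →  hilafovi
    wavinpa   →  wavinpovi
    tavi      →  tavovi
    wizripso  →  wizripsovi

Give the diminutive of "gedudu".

gedudovi

rurom and wizripso both have last vowel 'o' yet inflect differently (ruolrom, wizripsovi), so the last vowel is not what conditions the rule; whether the stem ends in a vowel or a consonant is.
"gedudu" ends in a vowel. The stems ending in a vowel (hilafi → hilafovi, wavinpa → wavinpovi, tavi → tavovi) drop the final letter and add -ovi.
So gedudu → gedudovi.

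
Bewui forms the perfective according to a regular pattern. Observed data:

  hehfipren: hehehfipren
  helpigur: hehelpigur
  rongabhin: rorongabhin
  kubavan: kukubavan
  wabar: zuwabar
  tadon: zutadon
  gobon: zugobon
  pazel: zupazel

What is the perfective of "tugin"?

helpigur and wabar both end in -r yet inflect differently (hehelpigur, zuwabar), so the final letter is not what conditions the rule; the number of vowels is.
"tugin" has 2 vowels. The stems with 2 vowels (wabar → zuwabar, tadon → zutadon, gobon → zugobon) add the prefix zu-.
The other pattern: stems with 3 vowels repeat the first consonant+vowel as a prefix.
So tugin → zutugin.

zutugin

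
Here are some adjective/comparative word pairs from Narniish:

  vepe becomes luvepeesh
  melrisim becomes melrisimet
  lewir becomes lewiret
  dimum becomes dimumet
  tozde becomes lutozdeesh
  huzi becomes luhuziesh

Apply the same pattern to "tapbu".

melrisim and huzi both have last vowel 'i' yet inflect differently (melrisimet, luhuziesh), so the last vowel is not what conditions the rule; whether the stem ends in a vowel or a consonant is.
"tapbu" ends in a vowel. The stems ending in a vowel (tozde → lutozdeesh, huzi → luhuziesh, vepe → luvepeesh) add lu- … -esh around the stem.
So tapbu → lutapbuesh.

lutapbuesh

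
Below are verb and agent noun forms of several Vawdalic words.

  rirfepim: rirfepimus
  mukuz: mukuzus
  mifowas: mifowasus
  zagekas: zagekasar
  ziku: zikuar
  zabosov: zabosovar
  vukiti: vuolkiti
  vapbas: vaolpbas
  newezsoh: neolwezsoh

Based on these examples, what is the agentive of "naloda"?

naolloda

mifowas and zagekas both end in -s yet inflect differently (mifowasus, zagekasar), so the final letter is not what conditions the rule; the first letter is.
"naloda" begins with n-. The one such stem in the data (newezsoh → neolwezsoh) inserts -ol- after the first vowel (as do vukiti, vapbas), so the same rule applies.
The other patterns: stems beginning with m- or r- add -us; stems beginning with z- add -ar.
So naloda → naolloda.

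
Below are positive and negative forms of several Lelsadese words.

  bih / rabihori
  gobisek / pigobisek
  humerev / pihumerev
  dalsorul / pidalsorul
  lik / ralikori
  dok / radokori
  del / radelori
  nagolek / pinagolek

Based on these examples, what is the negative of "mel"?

ramelori

dok and nagolek both end in -k yet inflect differently (radokori, pinagolek), so the final letter is not what conditions the rule; the number of vowels is.
"mel" has 1 vowel. The stems with 1 vowel (dok → radokori, lik → ralikori, del → radelori) add ra- … -ori around the stem.
So mel → ramelori.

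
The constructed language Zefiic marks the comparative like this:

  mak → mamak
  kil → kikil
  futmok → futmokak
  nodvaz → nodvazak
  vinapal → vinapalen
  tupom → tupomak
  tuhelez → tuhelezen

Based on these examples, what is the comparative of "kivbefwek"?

kivbefweken

mak and futmok both end in -k yet inflect differently (mamak, futmokak), so the final letter is not what conditions the rule; the number of vowels is.
"kivbefwek" has 3 vowels. The stems with 3 vowels (vinapal → vinapalen, tuhelez → tuhelezen) add -en.
The other patterns: stems with 1 vowel repeat the first consonant+vowel as a prefix; stems with 2 vowels add -ak.
So kivbefwek → kivbefweken.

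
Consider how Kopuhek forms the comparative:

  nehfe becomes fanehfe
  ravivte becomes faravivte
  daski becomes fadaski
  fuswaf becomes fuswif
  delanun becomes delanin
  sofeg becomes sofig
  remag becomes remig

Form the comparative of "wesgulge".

fawesgulge

nehfe and sofeg both have last vowel 'e' yet inflect differently (fanehfe, sofig), so the last vowel is not what conditions the rule; whether the stem ends in a vowel or a consonant is.
"wesgulge" ends in a vowel. The stems ending in a vowel (nehfe → fanehfe, ravivte → faravivte, daski → fadaski) add the prefix fa-.
So wesgulge → fawesgulge.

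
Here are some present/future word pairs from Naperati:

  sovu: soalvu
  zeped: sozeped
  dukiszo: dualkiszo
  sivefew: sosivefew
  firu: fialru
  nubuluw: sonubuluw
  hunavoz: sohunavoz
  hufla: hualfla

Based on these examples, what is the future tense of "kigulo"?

kialgulo

nubuluw and sovu both have last vowel 'u' yet inflect differently (sonubuluw, soalvu), so the last vowel is not what conditions the rule; whether the stem ends in a vowel or a consonant is.
"kigulo" ends in a vowel. The stems ending in a vowel (sovu → soalvu, hufla → hualfla, dukiszo → dualkiszo) insert -al- after the first vowel.
So kigulo → kialgulo.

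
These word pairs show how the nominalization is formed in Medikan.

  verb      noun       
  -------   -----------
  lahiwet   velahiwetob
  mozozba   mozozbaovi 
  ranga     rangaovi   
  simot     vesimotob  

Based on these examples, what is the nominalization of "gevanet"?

lahiwet and mozozba both have 3 vowels yet inflect differently (velahiwetob, mozozbaovi), so the number of vowels is not what conditions the rule; whether the stem ends in a vowel or a consonant is.
"gevanet" ends in a consonant. The stems ending in a consonant (simot → vesimotob, lahiwet → velahiwetob) add ve- … -ob around the stem.
The other pattern: stems ending in a vowel add -ovi.
So gevanet → vegevanetob.

vegevanetob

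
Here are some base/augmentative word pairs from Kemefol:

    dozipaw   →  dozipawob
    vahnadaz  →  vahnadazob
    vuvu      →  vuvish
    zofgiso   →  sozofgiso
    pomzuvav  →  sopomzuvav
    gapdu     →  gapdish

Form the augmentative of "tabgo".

sotabgo

"tabgo" ends in -o. The one such stem in the data (zofgiso → sozofgiso) adds the prefix so-, so the same rule applies.
So tabgo → sotabgo.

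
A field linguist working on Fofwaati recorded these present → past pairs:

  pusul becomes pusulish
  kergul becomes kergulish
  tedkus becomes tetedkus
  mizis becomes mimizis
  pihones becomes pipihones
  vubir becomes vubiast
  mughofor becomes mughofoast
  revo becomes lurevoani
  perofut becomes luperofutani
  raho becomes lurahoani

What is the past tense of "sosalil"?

sosalilish

pusul and tedkus both have last vowel 'u' yet inflect differently (pusulish, tetedkus), so the last vowel is not what conditions the rule; the final letter is.
"sosalil" ends in -l. The stems ending in -l (pusul → pusulish, kergul → kergulish) add -ish.
So sosalil → sosalilish.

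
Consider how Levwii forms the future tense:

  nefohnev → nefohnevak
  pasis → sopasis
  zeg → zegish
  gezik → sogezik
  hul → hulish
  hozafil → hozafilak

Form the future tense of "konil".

sokonil

hul and hozafil both end in -l yet inflect differently (hulish, hozafilak), so the final letter is not what conditions the rule; the number of vowels is.
"konil" has 2 vowels. The stems with 2 vowels (pasis → sopasis, gezik → sogezik) add the prefix so-.
So konil → sokonil.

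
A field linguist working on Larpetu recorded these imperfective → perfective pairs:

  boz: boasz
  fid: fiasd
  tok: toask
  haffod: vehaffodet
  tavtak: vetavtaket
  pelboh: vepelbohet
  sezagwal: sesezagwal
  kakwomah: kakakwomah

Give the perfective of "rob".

roasb

fid and haffod both end in -d yet inflect differently (fiasd, vehaffodet), so the final letter is not what conditions the rule; the number of vowels is.
"rob" has 1 vowel. The stems with 1 vowel (boz → boasz, fid → fiasd, tok → toask) insert -as- after the first vowel.
The other patterns: stems with 2 vowels add ve- … -et around the stem; stems with 3 vowels repeat the first consonant+vowel as a prefix.
So rob → roasb.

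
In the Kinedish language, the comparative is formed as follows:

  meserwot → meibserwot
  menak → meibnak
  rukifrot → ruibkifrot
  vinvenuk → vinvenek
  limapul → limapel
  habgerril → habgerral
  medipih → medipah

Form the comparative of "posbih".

menak and vinvenuk both end in -k yet inflect differently (meibnak, vinvenek), so the final letter is not what conditions the rule; the last vowel is.
"posbih" has last vowel 'i'. The stems whose last vowel is 'i' (habgerril → habgerral, medipih → medipah) change the last vowel to 'a'.
So posbih → posbah.

posbah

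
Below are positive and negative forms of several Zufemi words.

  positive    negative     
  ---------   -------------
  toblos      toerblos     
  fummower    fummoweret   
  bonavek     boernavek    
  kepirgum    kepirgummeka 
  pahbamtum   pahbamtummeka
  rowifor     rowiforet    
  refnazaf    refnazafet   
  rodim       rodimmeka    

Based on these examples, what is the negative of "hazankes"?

haerzankes

fummower and bonavek both have last vowel 'e' yet inflect differently (fummoweret, boernavek), so the last vowel is not what conditions the rule; the final letter is.
"hazankes" ends in -s. The one such stem in the data (toblos → toerblos) inserts -er- after the first vowel (as does bonavek), so the same rule applies.
So hazankes → haerzankes.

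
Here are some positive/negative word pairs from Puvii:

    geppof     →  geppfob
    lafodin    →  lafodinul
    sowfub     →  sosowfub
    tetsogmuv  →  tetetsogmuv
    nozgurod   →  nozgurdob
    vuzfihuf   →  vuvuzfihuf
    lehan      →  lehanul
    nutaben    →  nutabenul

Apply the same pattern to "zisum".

vuzfihuf and geppof both end in -f yet inflect differently (vuvuzfihuf, geppfob), so the final letter is not what conditions the rule; the last vowel is.
"zisum" has last vowel 'u'. The stems whose last vowel is 'u' (vuzfihuf → vuvuzfihuf, sowfub → sosowfub, tetsogmuv → tetetsogmuv) repeat the first consonant+vowel as a prefix.
The other patterns: stems whose last vowel is 'o' delete the last vowel and add -ob; stems whose last vowel is 'a', 'e' or 'i' add -ul.
So zisum → zizisum.

zizisum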